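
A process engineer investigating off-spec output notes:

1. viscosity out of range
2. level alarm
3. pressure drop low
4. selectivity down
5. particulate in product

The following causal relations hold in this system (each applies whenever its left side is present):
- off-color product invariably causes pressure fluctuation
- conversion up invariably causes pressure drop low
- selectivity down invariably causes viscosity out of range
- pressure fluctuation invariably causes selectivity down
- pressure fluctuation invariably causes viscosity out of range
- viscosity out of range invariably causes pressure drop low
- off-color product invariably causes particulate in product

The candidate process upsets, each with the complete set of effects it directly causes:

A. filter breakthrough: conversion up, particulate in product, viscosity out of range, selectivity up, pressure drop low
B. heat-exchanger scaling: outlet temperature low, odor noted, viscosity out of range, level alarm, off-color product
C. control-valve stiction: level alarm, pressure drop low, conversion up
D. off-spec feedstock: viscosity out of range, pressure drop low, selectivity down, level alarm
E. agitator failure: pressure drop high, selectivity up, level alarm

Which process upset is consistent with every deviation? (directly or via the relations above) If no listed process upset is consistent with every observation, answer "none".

B

Testing each hypothesis:
(A) filter breakthrough — fails on level alarm, selectivity down (predicts selectivity up, not selectivity down)
(B) heat-exchanger scaling — accounts for every observation (pressure drop low through viscosity out of range → pressure drop low)
(C) control-valve stiction — viscosity out of range miss; level alarm match; pressure drop low match; selectivity down miss; particulate in product miss
(D) off-spec feedstock — viscosity out of range match; level alarm match; pressure drop low match; selectivity down match; particulate in product miss
(E) agitator failure — viscosity out of range miss; level alarm match; pressure drop low miss; selectivity down miss; particulate in product miss
Only (B) is consistent with every observation.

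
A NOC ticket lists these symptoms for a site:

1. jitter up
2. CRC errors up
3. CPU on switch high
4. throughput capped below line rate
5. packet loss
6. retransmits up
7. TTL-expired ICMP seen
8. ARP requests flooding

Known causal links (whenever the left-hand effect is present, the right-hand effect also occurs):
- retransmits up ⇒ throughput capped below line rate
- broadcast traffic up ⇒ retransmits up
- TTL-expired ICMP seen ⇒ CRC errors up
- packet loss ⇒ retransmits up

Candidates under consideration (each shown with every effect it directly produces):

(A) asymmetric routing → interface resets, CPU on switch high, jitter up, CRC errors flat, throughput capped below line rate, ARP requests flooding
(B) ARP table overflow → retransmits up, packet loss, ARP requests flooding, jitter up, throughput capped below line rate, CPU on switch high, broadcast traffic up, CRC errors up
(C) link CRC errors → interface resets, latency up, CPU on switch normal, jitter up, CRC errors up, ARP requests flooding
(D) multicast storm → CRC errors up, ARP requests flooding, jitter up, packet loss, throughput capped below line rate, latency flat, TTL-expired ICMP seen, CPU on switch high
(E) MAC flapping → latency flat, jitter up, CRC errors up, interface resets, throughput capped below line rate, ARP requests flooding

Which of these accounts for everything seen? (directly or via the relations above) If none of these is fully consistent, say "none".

D

Per-candidate check:
(A) asymmetric routing — fails on CRC errors up, packet loss, retransmits up, TTL-expired ICMP seen (predicts CRC errors flat, not CRC errors up)
(B) ARP table overflow — does not account for TTL-expired ICMP seen
(C) link CRC errors — jitter up match; CRC errors up match; CPU on switch high miss; throughput capped below line rate miss; packet loss miss; retransmits up miss; TTL-expired ICMP seen miss; ARP requests flooding match
(D) multicast storm — accounts for every observation (retransmits up by packet loss → retransmits up)
(E) MAC flapping — jitter up match; CRC errors up match; CPU on switch high miss; throughput capped below line rate match; packet loss miss; retransmits up miss; TTL-expired ICMP seen miss; ARP requests flooding match
Only (D) is consistent with every observation.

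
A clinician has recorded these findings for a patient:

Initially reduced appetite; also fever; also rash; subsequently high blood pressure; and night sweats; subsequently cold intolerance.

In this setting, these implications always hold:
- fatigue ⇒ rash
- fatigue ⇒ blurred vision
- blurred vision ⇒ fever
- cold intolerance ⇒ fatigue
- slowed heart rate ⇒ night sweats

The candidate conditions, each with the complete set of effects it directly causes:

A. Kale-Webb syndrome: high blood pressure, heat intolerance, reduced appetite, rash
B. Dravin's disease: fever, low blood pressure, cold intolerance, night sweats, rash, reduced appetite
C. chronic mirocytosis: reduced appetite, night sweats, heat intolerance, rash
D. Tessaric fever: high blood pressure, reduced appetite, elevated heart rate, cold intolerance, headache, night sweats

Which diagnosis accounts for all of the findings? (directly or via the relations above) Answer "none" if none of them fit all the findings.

D

For each candidate, compare predicted effects to what was observed:
(A) Kale-Webb syndrome — fails on fever, night sweats, cold intolerance (predicts heat intolerance, not cold intolerance)
(B) Dravin's disease — reduced appetite +; fever +; rash +; high blood pressure -; night sweats +; cold intolerance +
(C) chronic mirocytosis — reduced appetite +; fever -; rash +; high blood pressure -; night sweats +; cold intolerance -
(D) Tessaric fever — reduced appetite +; fever + (by cold intolerance → fatigue → blurred vision → fever); rash + (by cold intolerance → fatigue → rash); high blood pressure +; night sweats +; cold intolerance +
(D) is the only candidate with no mismatches.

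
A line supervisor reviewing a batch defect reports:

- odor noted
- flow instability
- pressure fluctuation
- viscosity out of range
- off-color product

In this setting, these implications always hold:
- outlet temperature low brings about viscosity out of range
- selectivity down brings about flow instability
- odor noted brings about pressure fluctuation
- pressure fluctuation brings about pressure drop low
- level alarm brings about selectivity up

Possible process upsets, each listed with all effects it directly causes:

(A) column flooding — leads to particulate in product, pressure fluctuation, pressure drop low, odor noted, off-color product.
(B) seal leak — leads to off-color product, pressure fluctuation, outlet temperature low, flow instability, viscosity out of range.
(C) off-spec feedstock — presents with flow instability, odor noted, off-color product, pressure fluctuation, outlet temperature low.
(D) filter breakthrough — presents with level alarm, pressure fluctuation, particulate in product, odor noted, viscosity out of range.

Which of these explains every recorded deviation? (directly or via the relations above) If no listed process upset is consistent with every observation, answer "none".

C

Per-candidate check:
(A) column flooding — odor noted match; flow instability miss; pressure fluctuation match; viscosity out of range miss; off-color product match
(B) seal leak — odor noted miss; flow instability match; pressure fluctuation match; viscosity out of range match; off-color product match
(C) off-spec feedstock — odor noted match; flow instability match; pressure fluctuation match; viscosity out of range match (via outlet temperature low → viscosity out of range); off-color product match
(D) filter breakthrough — odor noted match; flow instability miss; pressure fluctuation match; viscosity out of range match; off-color product miss
(C) alone accounts for all the evidence.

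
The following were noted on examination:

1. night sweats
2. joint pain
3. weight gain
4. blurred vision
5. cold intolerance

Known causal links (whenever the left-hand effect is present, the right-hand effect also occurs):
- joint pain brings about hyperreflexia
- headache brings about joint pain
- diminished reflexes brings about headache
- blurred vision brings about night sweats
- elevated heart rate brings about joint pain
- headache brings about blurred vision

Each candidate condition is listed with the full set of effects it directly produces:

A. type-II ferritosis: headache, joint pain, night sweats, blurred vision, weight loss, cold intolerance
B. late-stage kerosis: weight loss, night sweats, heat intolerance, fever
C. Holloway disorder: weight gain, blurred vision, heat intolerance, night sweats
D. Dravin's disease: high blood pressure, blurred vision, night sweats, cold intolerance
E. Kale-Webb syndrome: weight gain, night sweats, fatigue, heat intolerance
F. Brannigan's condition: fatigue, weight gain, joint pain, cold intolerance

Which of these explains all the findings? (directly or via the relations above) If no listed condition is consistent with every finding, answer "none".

Testing each hypothesis:
(A) type-II ferritosis — night sweats +; joint pain +; weight gain -; blurred vision +; cold intolerance +
(B) late-stage kerosis — fails on joint pain, weight gain, blurred vision, cold intolerance (predicts weight loss, not weight gain; predicts heat intolerance, not cold intolerance)
(C) Holloway disorder — night sweats +; joint pain -; weight gain +; blurred vision +; cold intolerance -
(D) Dravin's disease — night sweats +; joint pain -; weight gain -; blurred vision +; cold intolerance +
(E) Kale-Webb syndrome — night sweats +; joint pain -; weight gain +; blurred vision -; cold intolerance -
(F) Brannigan's condition — does not account for night sweats, blurred vision
Every candidate fails on at least one observation.

none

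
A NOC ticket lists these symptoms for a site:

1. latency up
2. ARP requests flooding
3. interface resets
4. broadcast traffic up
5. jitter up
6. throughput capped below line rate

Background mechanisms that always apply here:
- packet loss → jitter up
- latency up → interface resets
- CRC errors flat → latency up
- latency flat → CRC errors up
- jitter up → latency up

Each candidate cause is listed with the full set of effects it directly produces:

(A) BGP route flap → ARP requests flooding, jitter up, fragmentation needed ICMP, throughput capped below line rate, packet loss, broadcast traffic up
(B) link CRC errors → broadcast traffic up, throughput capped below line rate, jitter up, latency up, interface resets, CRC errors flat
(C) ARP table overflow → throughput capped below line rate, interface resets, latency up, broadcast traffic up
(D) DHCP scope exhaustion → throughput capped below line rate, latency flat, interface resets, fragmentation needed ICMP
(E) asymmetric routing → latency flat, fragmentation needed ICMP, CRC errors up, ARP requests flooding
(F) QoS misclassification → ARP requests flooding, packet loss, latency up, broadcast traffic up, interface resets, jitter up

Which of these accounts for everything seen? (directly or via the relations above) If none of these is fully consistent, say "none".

A

For each candidate, compare predicted effects to what was observed:
(A) BGP route flap — accounts for every observation (latency up by jitter up → latency up)
(B) link CRC errors — does not account for ARP requests flooding
(C) ARP table overflow — does not account for ARP requests flooding, jitter up
(D) DHCP scope exhaustion — fails on latency up, ARP requests flooding, broadcast traffic up, jitter up (predicts latency flat, not latency up)
(E) asymmetric routing — latency up miss; ARP requests flooding match; interface resets miss; broadcast traffic up miss; jitter up miss; throughput capped below line rate miss
(F) QoS misclassification — does not account for throughput capped below line rate
(A) alone accounts for all the evidence.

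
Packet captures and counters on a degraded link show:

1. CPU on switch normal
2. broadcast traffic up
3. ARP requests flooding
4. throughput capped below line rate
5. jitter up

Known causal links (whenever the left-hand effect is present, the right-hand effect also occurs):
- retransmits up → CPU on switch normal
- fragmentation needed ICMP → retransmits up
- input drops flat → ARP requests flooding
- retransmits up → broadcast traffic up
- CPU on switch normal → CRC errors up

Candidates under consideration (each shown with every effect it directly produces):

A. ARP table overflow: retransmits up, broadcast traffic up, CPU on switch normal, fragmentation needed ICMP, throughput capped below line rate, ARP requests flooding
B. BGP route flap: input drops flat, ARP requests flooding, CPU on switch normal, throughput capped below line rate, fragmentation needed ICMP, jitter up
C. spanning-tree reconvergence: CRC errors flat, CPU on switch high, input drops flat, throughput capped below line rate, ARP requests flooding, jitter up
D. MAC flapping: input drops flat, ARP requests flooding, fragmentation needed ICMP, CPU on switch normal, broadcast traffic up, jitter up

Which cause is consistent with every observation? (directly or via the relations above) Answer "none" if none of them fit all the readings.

Checking each candidate against the observations:
(A) ARP table overflow — CPU on switch normal +; broadcast traffic up +; ARP requests flooding +; throughput capped below line rate +; jitter up -
(B) BGP route flap — CPU on switch normal +; broadcast traffic up + (through fragmentation needed ICMP → retransmits up → broadcast traffic up); ARP requests flooding +; throughput capped below line rate +; jitter up +
(C) spanning-tree reconvergence — CPU on switch normal -; broadcast traffic up -; ARP requests flooding +; throughput capped below line rate +; jitter up +
(D) MAC flapping — does not account for throughput capped below line rate
(B) is the only candidate with no mismatches.

B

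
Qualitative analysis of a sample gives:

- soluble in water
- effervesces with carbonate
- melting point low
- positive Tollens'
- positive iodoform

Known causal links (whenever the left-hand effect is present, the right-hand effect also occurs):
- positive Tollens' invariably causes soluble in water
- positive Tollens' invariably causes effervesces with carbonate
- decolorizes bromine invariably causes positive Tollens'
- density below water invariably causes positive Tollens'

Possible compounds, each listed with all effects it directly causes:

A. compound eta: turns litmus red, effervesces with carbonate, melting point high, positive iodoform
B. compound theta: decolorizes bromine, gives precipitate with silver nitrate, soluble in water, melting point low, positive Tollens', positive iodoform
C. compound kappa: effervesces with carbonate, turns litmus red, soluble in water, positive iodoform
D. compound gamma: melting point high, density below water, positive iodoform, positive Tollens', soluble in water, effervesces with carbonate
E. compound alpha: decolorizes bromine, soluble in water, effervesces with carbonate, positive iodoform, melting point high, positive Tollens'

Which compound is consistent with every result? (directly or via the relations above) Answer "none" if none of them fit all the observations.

B

Checking each candidate against the observations:
(A) compound eta — soluble in water ✗; effervesces with carbonate ✓; melting point low ✗; positive Tollens' ✗; positive iodoform ✓
(B) compound theta — accounts for every observation (effervesces with carbonate by positive Tollens' → effervesces with carbonate)
(C) compound kappa — soluble in water ✓; effervesces with carbonate ✓; melting point low ✗; positive Tollens' ✗; positive iodoform ✓
(D) compound gamma — soluble in water ✓; effervesces with carbonate ✓; melting point low ✗; positive Tollens' ✓; positive iodoform ✓
(E) compound alpha — soluble in water ✓; effervesces with carbonate ✓; melting point low ✗; positive Tollens' ✓; positive iodoform ✓
Only (B) is consistent with every observation.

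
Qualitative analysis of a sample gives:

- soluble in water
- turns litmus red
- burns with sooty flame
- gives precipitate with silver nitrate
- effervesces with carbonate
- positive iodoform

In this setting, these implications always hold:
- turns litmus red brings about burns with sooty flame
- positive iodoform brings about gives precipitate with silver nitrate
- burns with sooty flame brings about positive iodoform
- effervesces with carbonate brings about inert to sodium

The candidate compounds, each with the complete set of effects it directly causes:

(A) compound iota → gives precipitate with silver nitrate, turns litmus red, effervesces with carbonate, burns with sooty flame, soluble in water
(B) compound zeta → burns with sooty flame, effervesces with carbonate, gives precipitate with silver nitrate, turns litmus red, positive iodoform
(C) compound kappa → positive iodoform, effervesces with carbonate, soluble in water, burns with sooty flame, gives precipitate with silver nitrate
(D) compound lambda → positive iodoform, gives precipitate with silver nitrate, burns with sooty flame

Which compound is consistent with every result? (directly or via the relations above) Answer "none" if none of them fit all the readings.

A

Testing each hypothesis:
(A) compound iota — soluble in water ✓; turns litmus red ✓; burns with sooty flame ✓; gives precipitate with silver nitrate ✓; effervesces with carbonate ✓; positive iodoform ✓ (by burns with sooty flame → positive iodoform)
(B) compound zeta — soluble in water ✗; turns litmus red ✓; burns with sooty flame ✓; gives precipitate with silver nitrate ✓; effervesces with carbonate ✓; positive iodoform ✓
(C) compound kappa — does not account for turns litmus red
(D) compound lambda — does not account for soluble in water, turns litmus red, effervesces with carbonate
Only (A) is consistent with every observation.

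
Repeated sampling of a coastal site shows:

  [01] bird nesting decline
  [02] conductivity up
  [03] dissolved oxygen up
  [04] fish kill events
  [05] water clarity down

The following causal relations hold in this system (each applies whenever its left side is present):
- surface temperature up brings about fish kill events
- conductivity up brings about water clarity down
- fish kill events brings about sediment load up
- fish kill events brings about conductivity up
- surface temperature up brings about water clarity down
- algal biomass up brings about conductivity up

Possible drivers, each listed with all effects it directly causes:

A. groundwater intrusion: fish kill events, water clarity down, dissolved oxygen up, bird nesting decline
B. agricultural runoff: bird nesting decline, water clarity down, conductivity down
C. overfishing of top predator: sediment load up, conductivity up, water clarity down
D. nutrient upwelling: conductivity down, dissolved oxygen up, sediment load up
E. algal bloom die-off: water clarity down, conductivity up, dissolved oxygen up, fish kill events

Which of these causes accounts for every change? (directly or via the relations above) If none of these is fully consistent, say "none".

A

For each candidate, compare predicted effects to what was observed:
(A) groundwater intrusion — bird nesting decline match; conductivity up match (via fish kill events → conductivity up); dissolved oxygen up match; fish kill events match; water clarity down match
(B) agricultural runoff — fails on conductivity up, dissolved oxygen up, fish kill events (predicts conductivity down, not conductivity up)
(C) overfishing of top predator — bird nesting decline miss; conductivity up match; dissolved oxygen up miss; fish kill events miss; water clarity down match
(D) nutrient upwelling — bird nesting decline miss; conductivity up miss; dissolved oxygen up match; fish kill events miss; water clarity down miss
(E) algal bloom die-off — bird nesting decline miss; conductivity up match; dissolved oxygen up match; fish kill events match; water clarity down match
Only (A) is consistent with every observation.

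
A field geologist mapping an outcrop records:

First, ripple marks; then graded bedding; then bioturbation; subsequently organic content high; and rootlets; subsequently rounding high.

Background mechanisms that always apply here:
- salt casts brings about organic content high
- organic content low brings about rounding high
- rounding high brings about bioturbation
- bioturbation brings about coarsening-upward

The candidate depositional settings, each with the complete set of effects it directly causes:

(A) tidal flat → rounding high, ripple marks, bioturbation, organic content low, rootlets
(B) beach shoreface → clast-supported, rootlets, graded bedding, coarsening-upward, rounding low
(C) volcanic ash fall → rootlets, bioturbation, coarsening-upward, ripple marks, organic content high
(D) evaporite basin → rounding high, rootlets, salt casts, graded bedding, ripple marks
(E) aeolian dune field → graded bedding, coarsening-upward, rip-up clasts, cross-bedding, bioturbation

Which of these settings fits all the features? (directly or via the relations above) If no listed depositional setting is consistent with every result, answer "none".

Testing each hypothesis:
(A) tidal flat — fails on graded bedding, organic content high (predicts organic content low, not organic content high)
(B) beach shoreface — fails on ripple marks, bioturbation, organic content high, rounding high (predicts rounding low, not rounding high)
(C) volcanic ash fall — does not account for graded bedding, rounding high
(D) evaporite basin — ripple marks ✓; graded bedding ✓; bioturbation ✓ (by rounding high → bioturbation); organic content high ✓ (by salt casts → organic content high); rootlets ✓; rounding high ✓
(E) aeolian dune field — ripple marks ✗; graded bedding ✓; bioturbation ✓; organic content high ✗; rootlets ✗; rounding high ✗
(D) is the only candidate with no mismatches.

D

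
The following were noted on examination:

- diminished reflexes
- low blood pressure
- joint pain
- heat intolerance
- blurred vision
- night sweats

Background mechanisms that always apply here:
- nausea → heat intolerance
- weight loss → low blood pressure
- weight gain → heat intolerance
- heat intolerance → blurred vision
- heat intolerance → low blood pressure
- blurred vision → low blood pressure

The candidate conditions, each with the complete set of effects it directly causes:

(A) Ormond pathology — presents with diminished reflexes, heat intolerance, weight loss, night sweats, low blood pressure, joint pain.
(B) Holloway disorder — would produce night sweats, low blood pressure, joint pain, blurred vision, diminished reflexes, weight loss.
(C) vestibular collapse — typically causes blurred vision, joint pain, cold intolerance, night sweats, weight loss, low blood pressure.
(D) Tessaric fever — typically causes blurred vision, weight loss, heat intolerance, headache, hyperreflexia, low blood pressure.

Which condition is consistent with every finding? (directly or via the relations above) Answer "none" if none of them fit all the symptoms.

Per-candidate check:
(A) Ormond pathology — diminished reflexes +; low blood pressure +; joint pain +; heat intolerance +; blurred vision + (by heat intolerance → blurred vision); night sweats +
(B) Holloway disorder — does not account for heat intolerance
(C) vestibular collapse — fails on diminished reflexes, heat intolerance (predicts cold intolerance, not heat intolerance)
(D) Tessaric fever — fails on diminished reflexes, joint pain, night sweats (predicts hyperreflexia, not diminished reflexes)
(A) is the only candidate with no mismatches.

A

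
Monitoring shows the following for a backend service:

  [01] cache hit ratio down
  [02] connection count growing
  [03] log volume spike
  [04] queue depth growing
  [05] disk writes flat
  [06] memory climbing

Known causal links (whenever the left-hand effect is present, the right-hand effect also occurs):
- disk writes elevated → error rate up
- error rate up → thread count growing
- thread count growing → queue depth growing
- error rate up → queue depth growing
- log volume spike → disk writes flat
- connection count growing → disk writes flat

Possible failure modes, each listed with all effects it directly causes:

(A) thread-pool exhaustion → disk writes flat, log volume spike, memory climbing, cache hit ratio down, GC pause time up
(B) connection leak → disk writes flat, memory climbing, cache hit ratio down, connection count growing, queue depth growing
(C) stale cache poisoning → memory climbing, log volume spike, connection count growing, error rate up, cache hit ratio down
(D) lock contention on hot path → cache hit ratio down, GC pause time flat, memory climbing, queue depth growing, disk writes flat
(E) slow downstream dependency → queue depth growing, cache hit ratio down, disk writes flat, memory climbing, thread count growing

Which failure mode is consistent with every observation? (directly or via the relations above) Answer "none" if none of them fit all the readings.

Testing each hypothesis:
(A) thread-pool exhaustion — does not account for connection count growing, queue depth growing
(B) connection leak — cache hit ratio down ✓; connection count growing ✓; log volume spike ✗; queue depth growing ✓; disk writes flat ✓; memory climbing ✓
(C) stale cache poisoning — cache hit ratio down ✓; connection count growing ✓; log volume spike ✓; queue depth growing ✓ (through error rate up → queue depth growing); disk writes flat ✓ (through log volume spike → disk writes flat); memory climbing ✓
(D) lock contention on hot path — cache hit ratio down ✓; connection count growing ✗; log volume spike ✗; queue depth growing ✓; disk writes flat ✓; memory climbing ✓
(E) slow downstream dependency — cache hit ratio down ✓; connection count growing ✗; log volume spike ✗; queue depth growing ✓; disk writes flat ✓; memory climbing ✓
(C) is the only candidate with no mismatches.

C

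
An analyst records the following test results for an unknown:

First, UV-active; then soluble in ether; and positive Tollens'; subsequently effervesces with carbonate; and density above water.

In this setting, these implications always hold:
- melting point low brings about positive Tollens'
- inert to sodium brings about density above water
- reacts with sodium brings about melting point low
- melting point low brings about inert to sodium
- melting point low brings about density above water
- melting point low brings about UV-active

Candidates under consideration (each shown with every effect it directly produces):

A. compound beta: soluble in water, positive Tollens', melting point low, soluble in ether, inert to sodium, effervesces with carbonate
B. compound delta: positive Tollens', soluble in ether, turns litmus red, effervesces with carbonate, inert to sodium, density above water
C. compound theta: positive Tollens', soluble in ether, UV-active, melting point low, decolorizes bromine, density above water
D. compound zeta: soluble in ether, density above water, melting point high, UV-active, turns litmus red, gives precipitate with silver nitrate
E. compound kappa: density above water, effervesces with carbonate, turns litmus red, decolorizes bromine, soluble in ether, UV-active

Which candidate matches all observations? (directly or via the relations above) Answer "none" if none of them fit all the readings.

For each candidate, compare predicted effects to what was observed:
(A) compound beta — accounts for every observation (UV-active by melting point low → UV-active)
(B) compound delta — does not account for UV-active
(C) compound theta — UV-active match; soluble in ether match; positive Tollens' match; effervesces with carbonate miss; density above water match
(D) compound zeta — does not account for positive Tollens', effervesces with carbonate
(E) compound kappa — UV-active match; soluble in ether match; positive Tollens' miss; effervesces with carbonate match; density above water match
(A) is the only candidate with no mismatches.

A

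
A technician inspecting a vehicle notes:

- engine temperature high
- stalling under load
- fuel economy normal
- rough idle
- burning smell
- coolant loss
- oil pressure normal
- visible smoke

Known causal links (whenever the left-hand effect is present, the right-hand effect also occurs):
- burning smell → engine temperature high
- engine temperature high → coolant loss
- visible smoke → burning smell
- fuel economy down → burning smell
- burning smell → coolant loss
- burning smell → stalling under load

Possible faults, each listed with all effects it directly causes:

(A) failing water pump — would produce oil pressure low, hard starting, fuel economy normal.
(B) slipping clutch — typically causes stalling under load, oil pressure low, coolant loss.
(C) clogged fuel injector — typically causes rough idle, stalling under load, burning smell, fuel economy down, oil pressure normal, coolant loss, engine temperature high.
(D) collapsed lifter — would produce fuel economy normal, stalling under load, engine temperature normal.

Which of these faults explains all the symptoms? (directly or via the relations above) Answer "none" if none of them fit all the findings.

none

For each candidate, compare predicted effects to what was observed:
(A) failing water pump — engine temperature high -; stalling under load -; fuel economy normal +; rough idle -; burning smell -; coolant loss -; oil pressure normal -; visible smoke -
(B) slipping clutch — engine temperature high -; stalling under load +; fuel economy normal -; rough idle -; burning smell -; coolant loss +; oil pressure normal -; visible smoke -
(C) clogged fuel injector — engine temperature high +; stalling under load +; fuel economy normal -; rough idle +; burning smell +; coolant loss +; oil pressure normal +; visible smoke -
(D) collapsed lifter — fails on engine temperature high, rough idle, burning smell, coolant loss, oil pressure normal, visible smoke (predicts engine temperature normal, not engine temperature high)
No candidate is consistent with all observations.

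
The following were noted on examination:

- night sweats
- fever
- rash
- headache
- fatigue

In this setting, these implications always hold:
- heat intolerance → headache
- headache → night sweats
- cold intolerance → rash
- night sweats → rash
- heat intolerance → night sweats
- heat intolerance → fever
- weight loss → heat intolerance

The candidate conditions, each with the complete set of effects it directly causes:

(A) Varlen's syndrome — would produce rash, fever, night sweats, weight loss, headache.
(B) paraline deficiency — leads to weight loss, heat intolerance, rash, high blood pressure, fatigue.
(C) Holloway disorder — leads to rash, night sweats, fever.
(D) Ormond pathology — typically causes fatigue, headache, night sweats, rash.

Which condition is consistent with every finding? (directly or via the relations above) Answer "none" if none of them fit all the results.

B

Checking each candidate against the observations:
(A) Varlen's syndrome — night sweats ✓; fever ✓; rash ✓; headache ✓; fatigue ✗
(B) paraline deficiency — night sweats ✓ (via heat intolerance → night sweats); fever ✓ (via heat intolerance → fever); rash ✓; headache ✓ (via heat intolerance → headache); fatigue ✓
(C) Holloway disorder — night sweats ✓; fever ✓; rash ✓; headache ✗; fatigue ✗
(D) Ormond pathology — does not account for fever
(B) alone accounts for all the evidence.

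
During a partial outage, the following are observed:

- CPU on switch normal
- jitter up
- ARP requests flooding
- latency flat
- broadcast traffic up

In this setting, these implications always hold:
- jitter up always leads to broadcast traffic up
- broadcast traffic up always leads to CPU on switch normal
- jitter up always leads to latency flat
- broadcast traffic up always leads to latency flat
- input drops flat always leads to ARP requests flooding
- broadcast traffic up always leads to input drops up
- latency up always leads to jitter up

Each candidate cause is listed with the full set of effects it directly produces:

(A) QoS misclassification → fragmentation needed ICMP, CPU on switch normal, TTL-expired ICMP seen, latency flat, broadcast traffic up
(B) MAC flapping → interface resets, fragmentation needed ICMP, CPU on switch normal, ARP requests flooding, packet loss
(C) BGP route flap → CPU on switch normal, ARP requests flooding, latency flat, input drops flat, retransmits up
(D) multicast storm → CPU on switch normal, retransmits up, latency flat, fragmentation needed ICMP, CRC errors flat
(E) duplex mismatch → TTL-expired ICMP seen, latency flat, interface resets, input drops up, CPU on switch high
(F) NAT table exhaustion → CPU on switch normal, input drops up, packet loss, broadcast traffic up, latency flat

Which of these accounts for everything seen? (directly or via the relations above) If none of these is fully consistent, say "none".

none

Checking each candidate against the observations:
(A) QoS misclassification — CPU on switch normal ✓; jitter up ✗; ARP requests flooding ✗; latency flat ✓; broadcast traffic up ✓
(B) MAC flapping — CPU on switch normal ✓; jitter up ✗; ARP requests flooding ✓; latency flat ✗; broadcast traffic up ✗
(C) BGP route flap — CPU on switch normal ✓; jitter up ✗; ARP requests flooding ✓; latency flat ✓; broadcast traffic up ✗
(D) multicast storm — does not account for jitter up, ARP requests flooding, broadcast traffic up
(E) duplex mismatch — CPU on switch normal ✗; jitter up ✗; ARP requests flooding ✗; latency flat ✓; broadcast traffic up ✗
(F) NAT table exhaustion — CPU on switch normal ✓; jitter up ✗; ARP requests flooding ✗; latency flat ✓; broadcast traffic up ✓
No candidate is consistent with all observations.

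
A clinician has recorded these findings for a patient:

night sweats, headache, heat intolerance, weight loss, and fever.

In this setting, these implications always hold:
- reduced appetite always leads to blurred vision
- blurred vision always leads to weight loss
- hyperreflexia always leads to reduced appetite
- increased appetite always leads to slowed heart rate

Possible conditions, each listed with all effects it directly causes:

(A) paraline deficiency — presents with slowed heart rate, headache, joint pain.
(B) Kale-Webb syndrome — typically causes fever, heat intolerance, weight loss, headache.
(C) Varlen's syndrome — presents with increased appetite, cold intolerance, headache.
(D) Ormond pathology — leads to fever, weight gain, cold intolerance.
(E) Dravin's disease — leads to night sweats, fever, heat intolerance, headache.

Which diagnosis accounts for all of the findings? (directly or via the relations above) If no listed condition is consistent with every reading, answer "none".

For each candidate, compare predicted effects to what was observed:
(A) paraline deficiency — does not account for night sweats, heat intolerance, weight loss, fever
(B) Kale-Webb syndrome — does not account for night sweats
(C) Varlen's syndrome — night sweats miss; headache match; heat intolerance miss; weight loss miss; fever miss
(D) Ormond pathology — night sweats miss; headache miss; heat intolerance miss; weight loss miss; fever match
(E) Dravin's disease — night sweats match; headache match; heat intolerance match; weight loss miss; fever match
Every candidate fails on at least one observation.

none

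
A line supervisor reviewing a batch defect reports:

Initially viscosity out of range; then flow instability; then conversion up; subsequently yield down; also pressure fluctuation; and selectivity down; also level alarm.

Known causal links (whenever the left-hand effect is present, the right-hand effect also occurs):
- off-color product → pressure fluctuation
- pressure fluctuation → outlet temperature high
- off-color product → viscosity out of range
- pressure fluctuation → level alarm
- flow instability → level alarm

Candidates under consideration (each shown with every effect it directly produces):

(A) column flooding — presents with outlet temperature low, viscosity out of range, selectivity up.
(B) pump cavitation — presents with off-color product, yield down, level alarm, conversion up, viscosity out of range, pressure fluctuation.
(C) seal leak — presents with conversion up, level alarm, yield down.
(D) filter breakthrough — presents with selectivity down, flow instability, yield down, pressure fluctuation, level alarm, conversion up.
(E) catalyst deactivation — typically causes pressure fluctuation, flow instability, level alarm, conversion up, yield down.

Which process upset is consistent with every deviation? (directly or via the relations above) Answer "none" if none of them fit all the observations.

Checking each candidate against the observations:
(A) column flooding — viscosity out of range match; flow instability miss; conversion up miss; yield down miss; pressure fluctuation miss; selectivity down miss; level alarm miss
(B) pump cavitation — viscosity out of range match; flow instability miss; conversion up match; yield down match; pressure fluctuation match; selectivity down miss; level alarm match
(C) seal leak — does not account for viscosity out of range, flow instability, pressure fluctuation, selectivity down
(D) filter breakthrough — does not account for viscosity out of range
(E) catalyst deactivation — viscosity out of range miss; flow instability match; conversion up match; yield down match; pressure fluctuation match; selectivity down miss; level alarm match
None of the listed candidates fits everything.

none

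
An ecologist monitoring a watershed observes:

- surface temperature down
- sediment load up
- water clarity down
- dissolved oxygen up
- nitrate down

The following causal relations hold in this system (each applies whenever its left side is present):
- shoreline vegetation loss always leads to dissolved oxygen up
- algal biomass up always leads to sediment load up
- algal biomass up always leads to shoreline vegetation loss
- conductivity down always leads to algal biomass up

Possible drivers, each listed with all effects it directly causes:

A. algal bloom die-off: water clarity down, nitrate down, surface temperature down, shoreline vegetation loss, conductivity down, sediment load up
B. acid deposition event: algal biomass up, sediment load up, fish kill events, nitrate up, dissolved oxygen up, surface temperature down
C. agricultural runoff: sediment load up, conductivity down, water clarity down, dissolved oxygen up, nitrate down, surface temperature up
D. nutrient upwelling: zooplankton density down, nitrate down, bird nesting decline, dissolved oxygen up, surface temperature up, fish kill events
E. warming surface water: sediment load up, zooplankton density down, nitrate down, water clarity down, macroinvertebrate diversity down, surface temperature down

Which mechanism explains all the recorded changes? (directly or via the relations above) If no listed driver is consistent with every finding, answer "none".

A

Per-candidate check:
(A) algal bloom die-off — accounts for every observation (dissolved oxygen up by shoreline vegetation loss → dissolved oxygen up)
(B) acid deposition event — surface temperature down match; sediment load up match; water clarity down miss; dissolved oxygen up match; nitrate down miss
(C) agricultural runoff — fails on surface temperature down (predicts surface temperature up, not surface temperature down)
(D) nutrient upwelling — fails on surface temperature down, sediment load up, water clarity down (predicts surface temperature up, not surface temperature down)
(E) warming surface water — surface temperature down match; sediment load up match; water clarity down match; dissolved oxygen up miss; nitrate down match
(A) is the only candidate with no mismatches.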